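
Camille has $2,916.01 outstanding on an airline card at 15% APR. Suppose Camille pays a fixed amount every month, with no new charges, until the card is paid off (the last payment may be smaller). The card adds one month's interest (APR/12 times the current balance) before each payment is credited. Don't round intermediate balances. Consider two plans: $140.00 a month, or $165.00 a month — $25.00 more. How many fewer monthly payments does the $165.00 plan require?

Monthly rate r = 15%/12 = 1.25% = 0.0125.
At $140.00/mo: n = ⌈−ln(1 − rB₀/P)/ln(1+r)⌉ = 25 payments (last $39.04); total interest = total paid − $2,916.01 = $483.03.
At $165.00/mo: 21 payments (last $15.74); total interest $399.73.
Payments saved = 25 − 21 = 4.

4 fewer payments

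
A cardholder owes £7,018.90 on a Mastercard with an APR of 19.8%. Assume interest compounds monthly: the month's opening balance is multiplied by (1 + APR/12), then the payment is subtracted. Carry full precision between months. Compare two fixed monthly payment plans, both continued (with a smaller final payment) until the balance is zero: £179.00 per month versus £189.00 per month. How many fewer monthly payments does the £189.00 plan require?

6 fewer payments

Monthly rate r = 19.8%/12 = 1.65% = 0.0165.
At £179.00/mo: n = ⌈−ln(1 − rB₀/P)/ln(1+r)⌉ = 64 payments (last £112.47); total interest = total paid − £7,018.90 = £4,370.57.
At £189.00/mo: 58 payments (last £183.53); total interest £3,937.63.
Payments saved = 64 − 58 = 6.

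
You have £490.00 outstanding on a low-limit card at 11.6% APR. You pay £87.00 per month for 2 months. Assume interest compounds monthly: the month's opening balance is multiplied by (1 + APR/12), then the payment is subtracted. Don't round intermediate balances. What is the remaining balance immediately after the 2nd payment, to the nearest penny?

£324.68

Monthly rate r = 11.6%/12 = 0.966667% = 0.00966667.
Each month: B ← B·(1+r) − £87.00.
Month 1: interest £4.74; balance after payment £407.74.
Month 2: interest £3.94; balance after payment £324.68.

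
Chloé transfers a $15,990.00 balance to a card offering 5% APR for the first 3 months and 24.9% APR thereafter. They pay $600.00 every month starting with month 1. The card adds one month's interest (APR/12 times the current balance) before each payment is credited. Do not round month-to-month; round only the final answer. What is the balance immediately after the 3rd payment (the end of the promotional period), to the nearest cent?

$14,383.20

Promo months 1–3 at r₀ = 5%/12 = 0.00416667; months 4+ at r₁ = 24.9%/12 = 0.02075.
After month 3: iterate B ← B·(1+r₀) − $600.00 for 3 months → $14,383.20.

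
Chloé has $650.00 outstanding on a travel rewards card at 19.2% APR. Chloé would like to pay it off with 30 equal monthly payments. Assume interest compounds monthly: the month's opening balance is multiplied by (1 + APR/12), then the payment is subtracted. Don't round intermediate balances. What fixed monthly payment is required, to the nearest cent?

$27.45

Monthly rate r = 19.2%/12 = 1.6% = 0.016.
Level-payment amortization: P = B₀·r / (1 − (1+r)^(−n)) = 650.00·0.016 / (1 − 1.016^(−30)).
Denominator 1 − (1+r)^(−30) = 0.378861053.
P = 10.4 / 0.378861053 ≈ 27.45.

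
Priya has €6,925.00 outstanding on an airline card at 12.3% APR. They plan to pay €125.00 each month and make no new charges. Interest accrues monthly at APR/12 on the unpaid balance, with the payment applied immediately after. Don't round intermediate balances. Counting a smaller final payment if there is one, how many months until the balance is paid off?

Monthly rate r = 12.3%/12 = 1.025% = 0.01025.
Recurrence: B ← B·(1+r) − €125.00.
Month 1: interest €70.98; balance after payment €6,870.98.
Month 2: interest €70.43; balance after payment €6,816.41.
Closed form: n = −ln(1 − rB₀/P)/ln(1+r) = −ln(0.43215)/ln(1.01025) ≈ 82.271, so the balance reaches zero during payment 83.

83 months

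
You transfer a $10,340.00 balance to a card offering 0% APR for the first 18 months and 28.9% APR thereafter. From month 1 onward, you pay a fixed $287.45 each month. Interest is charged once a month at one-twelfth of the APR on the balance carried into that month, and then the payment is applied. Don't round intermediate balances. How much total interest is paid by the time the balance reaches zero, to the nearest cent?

Promo months 1–18 at r₀ = 0%/12 = 0; months 19+ at r₁ = 28.9%/12 = 0.0240833.
After month 18 (no interest yet): B = $10,340.00 − 18·$287.45 = $5,165.90.
Then at r₁ with $287.45/mo: n₂ = −ln(1 − r₁·B/P)/ln(1+r₁) ≈ 23.83 → 24 more payments.
Total paid = 41·$287.45 + $238.61 = $12,024.06; interest = $12,024.06 − $10,340.00 = $1,684.06.

$1,684.06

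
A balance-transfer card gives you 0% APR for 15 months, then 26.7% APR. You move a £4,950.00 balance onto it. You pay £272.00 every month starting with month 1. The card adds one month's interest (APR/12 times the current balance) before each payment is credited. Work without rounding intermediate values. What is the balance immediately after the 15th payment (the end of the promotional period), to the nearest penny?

£870.00

Promo months 1–15 at r₀ = 0%/12 = 0; months 16+ at r₁ = 26.7%/12 = 0.02225.
After month 15 (no interest yet): B = £4,950.00 − 15·£272.00 = £870.00.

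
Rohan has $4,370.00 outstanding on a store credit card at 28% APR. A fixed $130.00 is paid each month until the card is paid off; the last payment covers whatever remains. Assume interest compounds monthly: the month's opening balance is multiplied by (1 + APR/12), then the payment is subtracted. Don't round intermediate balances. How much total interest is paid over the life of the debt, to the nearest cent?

$4,277.06

Monthly rate r = 28%/12 = 2.33333% = 0.0233333.
Payoff takes n = ⌈−ln(1 − rB₀/P)/ln(1+r)⌉ = ⌈66.513⌉ = 67 payments; the last is $67.06.
Total paid = 66·$130.00 + $67.06 = $8,647.06.
Total interest = total paid − principal = $8,647.06 − $4,370.00 = $4,277.06.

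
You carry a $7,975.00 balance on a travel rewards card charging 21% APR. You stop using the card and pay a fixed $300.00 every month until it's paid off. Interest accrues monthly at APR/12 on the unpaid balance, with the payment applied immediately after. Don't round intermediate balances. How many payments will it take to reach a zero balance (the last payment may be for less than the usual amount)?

Monthly rate r = 21%/12 = 1.75% = 0.0175.
Recurrence: B ← B·(1+r) − $300.00.
Month 1: interest $139.56; balance after payment $7,814.56.
Month 2: interest $136.75; balance after payment $7,651.32.
Closed form: n = −ln(1 − rB₀/P)/ln(1+r) = −ln(0.53479)/ln(1.0175) ≈ 36.076, so the balance reaches zero during payment 37.

37 payments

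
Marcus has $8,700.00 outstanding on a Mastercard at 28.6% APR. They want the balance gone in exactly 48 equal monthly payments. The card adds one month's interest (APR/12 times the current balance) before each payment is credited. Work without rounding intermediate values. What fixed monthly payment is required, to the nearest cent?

$306.21

Monthly rate r = 28.6%/12 = 2.38333% = 0.0238333.
Level-payment amortization: P = B₀·r / (1 − (1+r)^(−n)) = 8700.00·0.0238333 / (1 − 1.02383^(−48)).
Denominator 1 − (1+r)^(−48) = 0.677154094.
P = 207.35 / 0.677154094 ≈ 306.21.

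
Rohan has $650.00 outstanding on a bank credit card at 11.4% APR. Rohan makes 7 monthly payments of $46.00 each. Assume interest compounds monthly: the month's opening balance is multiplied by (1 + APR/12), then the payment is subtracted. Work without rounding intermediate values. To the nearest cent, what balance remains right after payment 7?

$363.15

Monthly rate r = 11.4%/12 = 0.95% = 0.0095.
Each month: B ← B·(1+r) − $46.00.
Month 1: interest $6.17; balance after payment $610.17.
Month 2: interest $5.80; balance after payment $569.97.
Month 3: interest $5.41; balance after payment $529.39.
Month 4: interest $5.03; balance after payment $488.42.
Month 5: interest $4.64; balance after payment $447.06.
Month 6: interest $4.25; balance after payment $405.30.
Month 7: interest $3.85; balance after payment $363.15.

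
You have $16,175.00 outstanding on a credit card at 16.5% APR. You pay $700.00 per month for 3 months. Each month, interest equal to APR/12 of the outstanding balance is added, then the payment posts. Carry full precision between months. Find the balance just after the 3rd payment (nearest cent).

$14,722.43

Monthly rate r = 16.5%/12 = 1.375% = 0.01375.
Each month: B ← B·(1+r) − $700.00.
Month 1: interest $222.41; balance after payment $15,697.41.
Month 2: interest $215.84; balance after payment $15,213.25.
Month 3: interest $209.18; balance after payment $14,722.43.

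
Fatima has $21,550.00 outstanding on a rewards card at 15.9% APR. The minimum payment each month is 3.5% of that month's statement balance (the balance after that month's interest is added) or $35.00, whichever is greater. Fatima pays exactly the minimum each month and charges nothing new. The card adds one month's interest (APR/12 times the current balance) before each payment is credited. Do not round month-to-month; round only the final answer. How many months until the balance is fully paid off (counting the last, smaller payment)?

Monthly rate r = 15.9%/12 = 1.325% = 0.01325.
While 3.5% of the post-interest balance exceeds $35.00, each month B ← (B·(1+r))·(1 − 0.035), i.e. B shrinks by the factor (1+r)·0.965 = 0.97779.
This holds for months 1–138. Entering month 139 the balance is $970.75; 3.5% of the post-interest balance is now below $35.00, so the flat $35.00 minimum applies from here.
From month 139 a fixed $35.00 at rate r clears $970.75 in 35 more payments. Total: 138 + 35 = 173 months.

173 months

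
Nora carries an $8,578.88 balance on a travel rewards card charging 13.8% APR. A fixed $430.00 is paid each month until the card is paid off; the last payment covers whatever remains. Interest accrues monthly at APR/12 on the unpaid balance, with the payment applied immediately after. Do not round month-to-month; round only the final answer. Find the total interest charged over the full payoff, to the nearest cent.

$1,222.80

Monthly rate r = 13.8%/12 = 1.15% = 0.0115.
Payoff takes n = ⌈−ln(1 − rB₀/P)/ln(1+r)⌉ = ⌈22.794⌉ = 23 payments; the last is $341.68.
Total paid = 22·$430.00 + $341.68 = $9,801.68.
Total interest = total paid − principal = $9,801.68 − $8,578.88 = $1,222.80.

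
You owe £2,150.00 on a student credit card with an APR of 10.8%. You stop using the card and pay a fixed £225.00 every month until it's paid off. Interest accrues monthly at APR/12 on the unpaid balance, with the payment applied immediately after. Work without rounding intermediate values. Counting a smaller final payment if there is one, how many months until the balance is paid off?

11 payments

Monthly rate r = 10.8%/12 = 0.9% = 0.009.
Recurrence: B ← B·(1+r) − £225.00.
Month 1: interest £19.35; balance after payment £1,944.35.
Month 2: interest £17.50; balance after payment £1,736.85.
Closed form: n = −ln(1 − rB₀/P)/ln(1+r) = −ln(0.914)/ln(1.009) ≈ 10.037, so the balance reaches zero during payment 11.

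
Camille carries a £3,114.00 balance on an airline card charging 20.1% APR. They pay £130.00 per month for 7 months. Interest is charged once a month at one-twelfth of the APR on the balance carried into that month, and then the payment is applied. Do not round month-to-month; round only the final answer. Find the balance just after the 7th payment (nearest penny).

Monthly rate r = 20.1%/12 = 1.675% = 0.01675.
Each month: B ← B·(1+r) − £130.00.
Month 1: interest £52.16; balance after payment £3,036.16.
Month 2: interest £50.86; balance after payment £2,957.02.
Month 3: interest £49.53; balance after payment £2,876.55.
Month 4: interest £48.18; balance after payment £2,794.73.
Month 5: interest £46.81; balance after payment £2,711.54.
Month 6: interest £45.42; balance after payment £2,626.96.
Month 7: interest £44.00; balance after payment £2,540.96.

£2,540.96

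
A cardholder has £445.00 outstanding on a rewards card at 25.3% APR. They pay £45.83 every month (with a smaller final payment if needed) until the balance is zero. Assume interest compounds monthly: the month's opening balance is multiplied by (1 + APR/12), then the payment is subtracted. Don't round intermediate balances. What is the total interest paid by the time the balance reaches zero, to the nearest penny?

£58.15

Monthly rate r = 25.3%/12 = 2.10833% = 0.0210833.
Payoff takes n = ⌈−ln(1 − rB₀/P)/ln(1+r)⌉ = ⌈10.978⌉ = 11 payments; the last is £44.85.
Total paid = 10·£45.83 + £44.85 = £503.15.
Total interest = total paid − principal = £503.15 − £445.00 = £58.15.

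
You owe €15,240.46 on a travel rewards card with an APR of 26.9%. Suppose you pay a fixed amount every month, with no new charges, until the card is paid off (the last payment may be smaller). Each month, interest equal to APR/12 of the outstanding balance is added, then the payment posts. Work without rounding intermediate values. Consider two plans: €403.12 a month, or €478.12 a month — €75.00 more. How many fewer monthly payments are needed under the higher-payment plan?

Monthly rate r = 26.9%/12 = 2.24167% = 0.0224167.
At €403.12/mo: n = ⌈−ln(1 − rB₀/P)/ln(1+r)⌉ = 85 payments (last €333.81); total interest = total paid − €15,240.46 = €18,955.43.
At €478.12/mo: 57 payments (last €264.77); total interest €11,799.03.
Payments saved = 85 − 57 = 28.

28 fewer payments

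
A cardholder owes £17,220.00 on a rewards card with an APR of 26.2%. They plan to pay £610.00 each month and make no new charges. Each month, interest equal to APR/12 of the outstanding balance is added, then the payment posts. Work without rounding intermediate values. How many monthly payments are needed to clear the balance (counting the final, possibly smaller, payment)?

Monthly rate r = 26.2%/12 = 2.18333% = 0.0218333.
Recurrence: B ← B·(1+r) − £610.00.
Month 1: interest £375.97; balance after payment £16,985.97.
Month 2: interest £370.86; balance after payment £16,746.83.
Closed form: n = −ln(1 − rB₀/P)/ln(1+r) = −ln(0.38366)/ln(1.02183) ≈ 44.356, so the balance reaches zero during payment 45.

45 months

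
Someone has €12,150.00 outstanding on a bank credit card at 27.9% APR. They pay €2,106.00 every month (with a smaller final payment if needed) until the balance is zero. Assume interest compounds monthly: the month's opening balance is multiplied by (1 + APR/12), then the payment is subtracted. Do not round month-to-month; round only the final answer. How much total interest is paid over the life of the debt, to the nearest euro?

Monthly rate r = 27.9%/12 = 2.325% = 0.02325.
Payoff takes n = ⌈−ln(1 − rB₀/P)/ln(1+r)⌉ = ⌈6.266⌉ = 7 payments; the last is €565.77.
Total paid = 6·€2,106.00 + €565.77 = €13,201.77.
Total interest = total paid − principal = €13,201.77 − €12,150.00 = €1,051.77.

€1,052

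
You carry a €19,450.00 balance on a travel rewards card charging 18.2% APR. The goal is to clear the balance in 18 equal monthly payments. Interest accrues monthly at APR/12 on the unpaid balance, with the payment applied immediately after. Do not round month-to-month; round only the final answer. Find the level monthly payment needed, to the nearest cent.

Monthly rate r = 18.2%/12 = 1.51667% = 0.0151667.
Level-payment amortization: P = B₀·r / (1 − (1+r)^(−n)) = 19450.00·0.0151667 / (1 − 1.01517^(−18)).
Denominator 1 − (1+r)^(−18) = 0.237345713.
P = 294.992 / 0.237345713 ≈ 1242.88.

€1,242.88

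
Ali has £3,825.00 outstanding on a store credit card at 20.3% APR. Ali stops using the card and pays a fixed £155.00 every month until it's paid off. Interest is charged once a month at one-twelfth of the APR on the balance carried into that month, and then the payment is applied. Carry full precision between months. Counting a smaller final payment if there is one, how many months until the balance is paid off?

Monthly rate r = 20.3%/12 = 1.69167% = 0.0169167.
Recurrence: B ← B·(1+r) − £155.00.
Month 1: interest £64.71; balance after payment £3,734.71.
Month 2: interest £63.18; balance after payment £3,642.89.
Closed form: n = −ln(1 − rB₀/P)/ln(1+r) = −ln(0.58254)/ln(1.01692) ≈ 32.212, so the balance reaches zero during payment 33.

33 payments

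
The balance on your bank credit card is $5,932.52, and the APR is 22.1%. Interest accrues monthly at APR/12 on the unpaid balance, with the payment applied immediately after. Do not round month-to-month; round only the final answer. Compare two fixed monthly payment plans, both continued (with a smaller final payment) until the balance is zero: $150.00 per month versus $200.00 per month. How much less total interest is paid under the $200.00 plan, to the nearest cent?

Monthly rate r = 22.1%/12 = 1.84167% = 0.0184167.
At $150.00/mo: n = ⌈−ln(1 − rB₀/P)/ln(1+r)⌉ = 72 payments (last $63.37); total interest = total paid − $5,932.52 = $4,780.85.
At $200.00/mo: 44 payments (last $61.50); total interest $2,728.98.
Interest saved = $4,780.85 − $2,728.98 = $2,051.87.

$2,051.87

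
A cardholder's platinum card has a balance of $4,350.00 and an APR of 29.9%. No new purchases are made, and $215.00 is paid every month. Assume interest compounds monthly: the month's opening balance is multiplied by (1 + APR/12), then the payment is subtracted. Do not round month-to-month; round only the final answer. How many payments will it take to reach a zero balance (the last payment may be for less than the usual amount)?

Monthly rate r = 29.9%/12 = 2.49167% = 0.0249167.
Recurrence: B ← B·(1+r) − $215.00.
Month 1: interest $108.39; balance after payment $4,243.39.
Month 2: interest $105.73; balance after payment $4,134.12.
Closed form: n = −ln(1 − rB₀/P)/ln(1+r) = −ln(0.49587)/ln(1.02492) ≈ 28.501, so the balance reaches zero during payment 29.

29 payments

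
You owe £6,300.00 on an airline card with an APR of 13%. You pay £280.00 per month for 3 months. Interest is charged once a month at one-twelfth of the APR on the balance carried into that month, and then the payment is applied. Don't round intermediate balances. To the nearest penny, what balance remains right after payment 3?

£5,657.84

Monthly rate r = 13%/12 = 1.08333% = 0.0108333.
Each month: B ← B·(1+r) − £280.00.
Month 1: interest £68.25; balance after payment £6,088.25.
Month 2: interest £65.96; balance after payment £5,874.21.
Month 3: interest £63.64; balance after payment £5,657.84.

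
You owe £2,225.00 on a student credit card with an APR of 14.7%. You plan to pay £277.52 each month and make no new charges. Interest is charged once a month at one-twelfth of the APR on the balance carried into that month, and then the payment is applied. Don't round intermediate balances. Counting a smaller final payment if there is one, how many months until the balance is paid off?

Monthly rate r = 14.7%/12 = 1.225% = 0.01225.
Recurrence: B ← B·(1+r) − £277.52.
Month 1: interest £27.26; balance after payment £1,974.74.
Month 2: interest £24.19; balance after payment £1,721.41.
Closed form: n = −ln(1 − rB₀/P)/ln(1+r) = −ln(0.90179)/ln(1.01225) ≈ 8.491, so the balance reaches zero during payment 9.

9 months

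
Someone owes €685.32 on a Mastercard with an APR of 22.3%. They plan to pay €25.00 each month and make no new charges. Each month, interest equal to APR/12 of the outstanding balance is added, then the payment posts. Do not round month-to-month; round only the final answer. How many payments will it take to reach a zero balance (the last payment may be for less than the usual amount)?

Monthly rate r = 22.3%/12 = 1.85833% = 0.0185833.
Recurrence: B ← B·(1+r) − €25.00.
Month 1: interest €12.74; balance after payment €673.06.
Month 2: interest €12.51; balance after payment €660.56.
Closed form: n = −ln(1 − rB₀/P)/ln(1+r) = −ln(0.49058)/ln(1.01858) ≈ 38.678, so the balance reaches zero during payment 39.

39 payments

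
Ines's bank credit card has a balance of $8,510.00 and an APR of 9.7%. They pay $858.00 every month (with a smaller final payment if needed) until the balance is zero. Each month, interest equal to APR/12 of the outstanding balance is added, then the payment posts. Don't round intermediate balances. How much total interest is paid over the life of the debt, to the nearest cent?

Monthly rate r = 9.7%/12 = 0.808333% = 0.00808333.
Payoff takes n = ⌈−ln(1 − rB₀/P)/ln(1+r)⌉ = ⌈10.380⌉ = 11 payments; the last is $327.16.
Total paid = 10·$858.00 + $327.16 = $8,907.16.
Total interest = total paid − principal = $8,907.16 − $8,510.00 = $397.16.

$397.16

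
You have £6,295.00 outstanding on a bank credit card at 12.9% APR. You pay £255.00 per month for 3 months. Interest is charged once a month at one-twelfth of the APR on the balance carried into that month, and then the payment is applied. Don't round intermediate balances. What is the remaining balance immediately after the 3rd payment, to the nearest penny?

Monthly rate r = 12.9%/12 = 1.075% = 0.01075.
Each month: B ← B·(1+r) − £255.00.
Month 1: interest £67.67; balance after payment £6,107.67.
Month 2: interest £65.66; balance after payment £5,918.33.
Month 3: interest £63.62; balance after payment £5,726.95.

£5,726.95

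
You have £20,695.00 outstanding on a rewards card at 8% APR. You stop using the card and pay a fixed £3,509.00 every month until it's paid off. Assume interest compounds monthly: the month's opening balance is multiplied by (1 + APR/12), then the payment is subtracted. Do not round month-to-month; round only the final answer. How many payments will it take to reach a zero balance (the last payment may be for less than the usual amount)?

7 months

Monthly rate r = 8%/12 = 0.666667% = 0.00666667.
Recurrence: B ← B·(1+r) − £3,509.00.
Month 1: interest £137.97; balance after payment £17,323.97.
Month 2: interest £115.49; balance after payment £13,930.46.
Closed form: n = −ln(1 − rB₀/P)/ln(1+r) = −ln(0.96068)/ln(1.00667) ≈ 6.037, so the balance reaches zero during payment 7.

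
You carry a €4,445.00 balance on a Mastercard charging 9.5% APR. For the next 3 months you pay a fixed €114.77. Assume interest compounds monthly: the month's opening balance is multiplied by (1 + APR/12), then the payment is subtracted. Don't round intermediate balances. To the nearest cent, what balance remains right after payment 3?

€4,204.36

Monthly rate r = 9.5%/12 = 0.791667% = 0.00791667.
Each month: B ← B·(1+r) − €114.77.
Month 1: interest €35.19; balance after payment €4,365.42.
Month 2: interest €34.56; balance after payment €4,285.21.
Month 3: interest €33.92; balance after payment €4,204.36.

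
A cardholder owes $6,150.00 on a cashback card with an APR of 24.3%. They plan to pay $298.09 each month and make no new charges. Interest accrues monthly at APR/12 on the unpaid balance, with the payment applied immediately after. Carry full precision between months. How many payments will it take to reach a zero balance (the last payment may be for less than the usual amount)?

27 payments

Monthly rate r = 24.3%/12 = 2.025% = 0.02025.
Recurrence: B ← B·(1+r) − $298.09.
Month 1: interest $124.54; balance after payment $5,976.45.
Month 2: interest $121.02; balance after payment $5,799.38.
Closed form: n = −ln(1 − rB₀/P)/ln(1+r) = −ln(0.58222)/ln(1.02025) ≈ 26.981, so the balance reaches zero during payment 27.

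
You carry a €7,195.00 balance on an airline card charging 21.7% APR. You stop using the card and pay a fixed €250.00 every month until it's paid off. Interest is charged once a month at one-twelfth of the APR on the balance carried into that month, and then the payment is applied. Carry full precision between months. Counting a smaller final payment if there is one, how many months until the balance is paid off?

Monthly rate r = 21.7%/12 = 1.80833% = 0.0180833.
Recurrence: B ← B·(1+r) − €250.00.
Month 1: interest €130.11; balance after payment €7,075.11.
Month 2: interest €127.94; balance after payment €6,953.05.
Closed form: n = −ln(1 − rB₀/P)/ln(1+r) = −ln(0.47956)/ln(1.01808) ≈ 41.005, so the balance reaches zero during payment 42.

42 payments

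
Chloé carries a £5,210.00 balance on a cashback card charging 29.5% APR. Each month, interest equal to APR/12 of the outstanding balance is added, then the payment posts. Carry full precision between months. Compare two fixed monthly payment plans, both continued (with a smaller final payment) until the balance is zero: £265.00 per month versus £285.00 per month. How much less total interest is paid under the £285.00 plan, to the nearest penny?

£201.97

Monthly rate r = 29.5%/12 = 2.45833% = 0.0245833.
At £265.00/mo: n = ⌈−ln(1 − rB₀/P)/ln(1+r)⌉ = 28 payments (last £50.74); total interest = total paid − £5,210.00 = £1,995.74.
At £285.00/mo: 25 payments (last £163.77); total interest £1,793.77.
Interest saved = £1,995.74 − £1,793.77 = £201.97.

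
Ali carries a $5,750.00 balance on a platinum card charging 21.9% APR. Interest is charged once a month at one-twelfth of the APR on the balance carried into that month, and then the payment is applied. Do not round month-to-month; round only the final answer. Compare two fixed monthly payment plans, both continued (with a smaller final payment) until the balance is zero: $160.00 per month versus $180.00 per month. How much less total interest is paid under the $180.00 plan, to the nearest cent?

Monthly rate r = 21.9%/12 = 1.825% = 0.01825.
At $160.00/mo: n = ⌈−ln(1 − rB₀/P)/ln(1+r)⌉ = 59 payments (last $157.04); total interest = total paid − $5,750.00 = $3,687.04.
At $180.00/mo: 49 payments (last $65.40); total interest $2,955.40.
Interest saved = $3,687.04 − $2,955.40 = $731.64.

$731.64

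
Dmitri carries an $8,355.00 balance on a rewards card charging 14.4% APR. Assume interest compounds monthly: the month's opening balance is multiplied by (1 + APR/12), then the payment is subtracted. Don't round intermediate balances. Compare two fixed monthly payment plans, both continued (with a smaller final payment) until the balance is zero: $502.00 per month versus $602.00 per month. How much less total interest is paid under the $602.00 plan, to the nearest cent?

Monthly rate r = 14.4%/12 = 1.2% = 0.012.
At $502.00/mo: n = ⌈−ln(1 − rB₀/P)/ln(1+r)⌉ = 19 payments (last $340.72); total interest = total paid − $8,355.00 = $1,021.72.
At $602.00/mo: 16 payments (last $164.57); total interest $839.57.
Interest saved = $1,021.72 − $839.57 = $182.15.

$182.15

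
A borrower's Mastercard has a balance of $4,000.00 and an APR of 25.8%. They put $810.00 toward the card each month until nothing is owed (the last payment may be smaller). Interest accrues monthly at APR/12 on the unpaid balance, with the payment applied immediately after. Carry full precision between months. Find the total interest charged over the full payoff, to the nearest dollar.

Monthly rate r = 25.8%/12 = 2.15% = 0.0215.
Payoff takes n = ⌈−ln(1 − rB₀/P)/ln(1+r)⌉ = ⌈5.277⌉ = 6 payments; the last is $225.71.
Total paid = 5·$810.00 + $225.71 = $4,275.71.
Total interest = total paid − principal = $4,275.71 − $4,000.00 = $275.71.

$276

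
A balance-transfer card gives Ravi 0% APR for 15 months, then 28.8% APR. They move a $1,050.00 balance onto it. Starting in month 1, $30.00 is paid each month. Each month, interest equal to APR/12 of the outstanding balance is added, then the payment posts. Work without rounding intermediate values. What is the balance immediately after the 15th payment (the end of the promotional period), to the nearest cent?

$600.00

Promo months 1–15 at r₀ = 0%/12 = 0; months 16+ at r₁ = 28.8%/12 = 0.024.
After month 15 (no interest yet): B = $1,050.00 − 15·$30.00 = $600.00.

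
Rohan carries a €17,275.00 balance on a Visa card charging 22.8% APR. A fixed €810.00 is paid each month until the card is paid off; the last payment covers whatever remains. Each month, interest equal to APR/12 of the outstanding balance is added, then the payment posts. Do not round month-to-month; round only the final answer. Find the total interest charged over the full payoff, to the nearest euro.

Monthly rate r = 22.8%/12 = 1.9% = 0.019.
Payoff takes n = ⌈−ln(1 − rB₀/P)/ln(1+r)⌉ = ⌈27.604⌉ = 28 payments; the last is €491.12.
Total paid = 27·€810.00 + €491.12 = €22,361.12.
Total interest = total paid − principal = €22,361.12 − €17,275.00 = €5,086.12.

€5,086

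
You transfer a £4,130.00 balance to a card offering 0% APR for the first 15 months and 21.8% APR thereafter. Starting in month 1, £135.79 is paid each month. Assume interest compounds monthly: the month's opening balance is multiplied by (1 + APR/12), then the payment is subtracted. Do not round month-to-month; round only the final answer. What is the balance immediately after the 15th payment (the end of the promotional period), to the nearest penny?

Promo months 1–15 at r₀ = 0%/12 = 0; months 16+ at r₁ = 21.8%/12 = 0.0181667.
After month 15 (no interest yet): B = £4,130.00 − 15·£135.79 = £2,093.15.

£2,093.15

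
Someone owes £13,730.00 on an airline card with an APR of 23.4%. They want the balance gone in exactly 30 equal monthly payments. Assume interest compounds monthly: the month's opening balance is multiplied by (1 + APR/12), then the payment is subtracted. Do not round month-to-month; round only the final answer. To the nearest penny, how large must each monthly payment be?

Monthly rate r = 23.4%/12 = 1.95% = 0.0195.
Level-payment amortization: P = B₀·r / (1 − (1+r)^(−n)) = 13730.00·0.0195 / (1 − 1.0195^(−30)).
Denominator 1 − (1+r)^(−30) = 0.439748412.
P = 267.735 / 0.439748412 ≈ 608.84.

£608.84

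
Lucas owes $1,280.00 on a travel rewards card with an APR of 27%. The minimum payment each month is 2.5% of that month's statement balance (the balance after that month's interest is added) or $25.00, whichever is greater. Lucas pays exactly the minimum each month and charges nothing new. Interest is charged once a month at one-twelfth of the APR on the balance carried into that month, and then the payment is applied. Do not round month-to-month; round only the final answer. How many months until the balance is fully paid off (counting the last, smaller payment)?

Monthly rate r = 27%/12 = 2.25% = 0.0225.
While 2.5% of the post-interest balance exceeds $25.00, each month B ← (B·(1+r))·(1 − 0.025), i.e. B shrinks by the factor (1+r)·0.975 = 0.99694.
This holds for months 1–88. Entering month 89 the balance is $977.21; 2.5% of the post-interest balance is now below $25.00, so the flat $25.00 minimum applies from here.
From month 89 a fixed $25.00 at rate r clears $977.21 in 96 more payments. Total: 88 + 96 = 184 months.

184 months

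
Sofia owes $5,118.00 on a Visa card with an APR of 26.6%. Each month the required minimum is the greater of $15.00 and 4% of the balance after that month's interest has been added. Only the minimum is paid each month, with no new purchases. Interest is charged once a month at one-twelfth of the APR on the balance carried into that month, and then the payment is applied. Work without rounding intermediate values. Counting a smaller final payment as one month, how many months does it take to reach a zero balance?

Monthly rate r = 26.6%/12 = 2.21667% = 0.0221667.
While 4% of the post-interest balance exceeds $15.00, each month B ← (B·(1+r))·(1 − 0.04), i.e. B shrinks by the factor (1+r)·0.96 = 0.98128.
This holds for months 1–140. Entering month 141 the balance is $363.17; 4% of the post-interest balance is now below $15.00, so the flat $15.00 minimum applies from here.
From month 141 a fixed $15.00 at rate r clears $363.17 in 36 more payments. Total: 140 + 36 = 176 months.

176 months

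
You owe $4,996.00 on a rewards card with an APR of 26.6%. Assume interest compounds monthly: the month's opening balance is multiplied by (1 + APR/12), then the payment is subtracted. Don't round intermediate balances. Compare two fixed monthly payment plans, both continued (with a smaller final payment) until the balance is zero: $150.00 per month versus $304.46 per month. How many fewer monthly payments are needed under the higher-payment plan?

41 fewer payments

Monthly rate r = 26.6%/12 = 2.21667% = 0.0221667.
At $150.00/mo: n = ⌈−ln(1 − rB₀/P)/ln(1+r)⌉ = 62 payments (last $21.75); total interest = total paid − $4,996.00 = $4,175.75.
At $304.46/mo: 21 payments (last $190.46); total interest $1,283.66.
Payments saved = 62 − 21 = 41.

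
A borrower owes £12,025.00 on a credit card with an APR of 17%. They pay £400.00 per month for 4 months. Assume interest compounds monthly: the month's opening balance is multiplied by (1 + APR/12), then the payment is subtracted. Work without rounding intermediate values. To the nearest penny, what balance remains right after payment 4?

Monthly rate r = 17%/12 = 1.41667% = 0.0141667.
Each month: B ← B·(1+r) − £400.00.
Month 1: interest £170.35; balance after payment £11,795.35.
Month 2: interest £167.10; balance after payment £11,562.46.
Month 3: interest £163.80; balance after payment £11,326.26.
Month 4: interest £160.46; balance after payment £11,086.71.

£11,086.71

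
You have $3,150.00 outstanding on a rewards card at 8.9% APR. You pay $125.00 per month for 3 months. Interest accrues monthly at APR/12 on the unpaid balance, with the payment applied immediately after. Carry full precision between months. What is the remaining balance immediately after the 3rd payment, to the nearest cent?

$2,842.82

Monthly rate r = 8.9%/12 = 0.741667% = 0.00741667.
Each month: B ← B·(1+r) − $125.00.
Month 1: interest $23.36; balance after payment $3,048.36.
Month 2: interest $22.61; balance after payment $2,945.97.
Month 3: interest $21.85; balance after payment $2,842.82.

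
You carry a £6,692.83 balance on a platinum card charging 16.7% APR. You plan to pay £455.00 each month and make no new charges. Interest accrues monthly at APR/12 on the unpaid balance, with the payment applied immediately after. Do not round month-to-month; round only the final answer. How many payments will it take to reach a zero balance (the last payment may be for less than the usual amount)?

17 months

Monthly rate r = 16.7%/12 = 1.39167% = 0.0139167.
Recurrence: B ← B·(1+r) − £455.00.
Month 1: interest £93.14; balance after payment £6,330.97.
Month 2: interest £88.11; balance after payment £5,964.08.
Closed form: n = −ln(1 − rB₀/P)/ln(1+r) = −ln(0.79529)/ln(1.01392) ≈ 16.573, so the balance reaches zero during payment 17.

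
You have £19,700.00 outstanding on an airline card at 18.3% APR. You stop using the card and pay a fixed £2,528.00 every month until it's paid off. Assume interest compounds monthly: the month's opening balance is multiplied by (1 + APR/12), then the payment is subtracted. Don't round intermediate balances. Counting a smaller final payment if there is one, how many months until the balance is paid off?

Monthly rate r = 18.3%/12 = 1.525% = 0.01525.
Recurrence: B ← B·(1+r) − £2,528.00.
Month 1: interest £300.43; balance after payment £17,472.42.
Month 2: interest £266.45; balance after payment £15,210.88.
Closed form: n = −ln(1 − rB₀/P)/ln(1+r) = −ln(0.88116)/ln(1.01525) ≈ 8.359, so the balance reaches zero during payment 9.

9 payments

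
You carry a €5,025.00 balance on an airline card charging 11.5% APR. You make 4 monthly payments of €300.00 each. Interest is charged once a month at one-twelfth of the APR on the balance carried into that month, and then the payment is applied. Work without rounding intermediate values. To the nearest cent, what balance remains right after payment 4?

Monthly rate r = 11.5%/12 = 0.958333% = 0.00958333.
Each month: B ← B·(1+r) − €300.00.
Month 1: interest €48.16; balance after payment €4,773.16.
Month 2: interest €45.74; balance after payment €4,518.90.
Month 3: interest €43.31; balance after payment €4,262.21.
Month 4: interest €40.85; balance after payment €4,003.05.

€4,003.05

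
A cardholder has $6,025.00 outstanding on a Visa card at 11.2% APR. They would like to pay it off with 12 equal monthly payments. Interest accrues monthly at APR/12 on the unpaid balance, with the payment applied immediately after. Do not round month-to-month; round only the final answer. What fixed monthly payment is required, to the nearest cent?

$533.06

Monthly rate r = 11.2%/12 = 0.933333% = 0.00933333.
Level-payment amortization: P = B₀·r / (1 − (1+r)^(−n)) = 6025.00·0.00933333 / (1 − 1.00933^(−12)).
Denominator 1 − (1+r)^(−12) = 0.105491222.
P = 56.2333 / 0.105491222 ≈ 533.06.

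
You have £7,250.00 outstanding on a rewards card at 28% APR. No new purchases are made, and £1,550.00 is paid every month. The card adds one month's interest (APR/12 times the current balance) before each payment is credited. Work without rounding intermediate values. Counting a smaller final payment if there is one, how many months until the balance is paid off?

6 months

Monthly rate r = 28%/12 = 2.33333% = 0.0233333.
Recurrence: B ← B·(1+r) − £1,550.00.
Month 1: interest £169.17; balance after payment £5,869.17.
Month 2: interest £136.95; balance after payment £4,456.11.
Month 3: interest £103.98; balance after payment £3,010.09.
Month 4: interest £70.24; balance after payment £1,530.33.
Month 5: interest £35.71; balance after payment £16.03.
Month 6: interest £0.37; balance after payment £0.00.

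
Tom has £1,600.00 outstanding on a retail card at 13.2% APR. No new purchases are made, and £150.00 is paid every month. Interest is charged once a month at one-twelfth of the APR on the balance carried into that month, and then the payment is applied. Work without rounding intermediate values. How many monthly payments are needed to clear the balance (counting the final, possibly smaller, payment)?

12 payments

Monthly rate r = 13.2%/12 = 1.1% = 0.011.
Recurrence: B ← B·(1+r) − £150.00.
Month 1: interest £17.60; balance after payment £1,467.60.
Month 2: interest £16.14; balance after payment £1,333.74.
Closed form: n = −ln(1 − rB₀/P)/ln(1+r) = −ln(0.88267)/ln(1.011) ≈ 11.408, so the balance reaches zero during payment 12.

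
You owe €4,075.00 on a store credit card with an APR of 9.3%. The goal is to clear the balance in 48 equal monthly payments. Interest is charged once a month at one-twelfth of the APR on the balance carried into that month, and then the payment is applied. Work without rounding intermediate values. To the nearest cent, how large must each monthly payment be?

€101.99

Monthly rate r = 9.3%/12 = 0.775% = 0.00775.
Level-payment amortization: P = B₀·r / (1 − (1+r)^(−n)) = 4075.00·0.00775 / (1 − 1.00775^(−48)).
Denominator 1 − (1+r)^(−48) = 0.309656449.
P = 31.5813 / 0.309656449 ≈ 101.99.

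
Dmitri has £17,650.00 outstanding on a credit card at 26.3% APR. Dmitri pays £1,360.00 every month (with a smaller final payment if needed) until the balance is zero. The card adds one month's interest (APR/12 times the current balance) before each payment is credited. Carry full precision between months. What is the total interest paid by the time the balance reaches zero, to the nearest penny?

£3,348.39

Monthly rate r = 26.3%/12 = 2.19167% = 0.0219167.
Payoff takes n = ⌈−ln(1 − rB₀/P)/ln(1+r)⌉ = ⌈15.437⌉ = 16 payments; the last is £598.39.
Total paid = 15·£1,360.00 + £598.39 = £20,998.39.
Total interest = total paid − principal = £20,998.39 − £17,650.00 = £3,348.39.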